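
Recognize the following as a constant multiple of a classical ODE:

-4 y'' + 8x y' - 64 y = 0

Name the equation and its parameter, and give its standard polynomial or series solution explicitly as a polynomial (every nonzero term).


All three coefficients share the factor -4; dividing through by -4 gives  y'' - 2x y' + 16 y = 0.
This matches the Hermite equation y'' - 2x y' + 2n y = 0 with 2n = 16, so n = 8; the polynomial solution is H_8(x).
With y = sum_k a_k x^k, matching x^k gives (k+2)(k+1) a_{k+2} = 2(k - n) a_k = 2(k - 8) a_k. The right side vanishes at k = 8, so the series with the parity of 8 terminates at degree 8.
Standard normalization: leading coefficient of H_n is 2^n, so a_8 = 2^8 = 256. Work downward with a_k = (k+1)(k+2) a_{k+2} / (2(k - n)):
  a_6 = (7)(8)(256) / (2(6 - 8)) = 14336/(-4) = -3584
  a_4 = (5)(6)(-3584) / (2(4 - 8)) = -107520/(-8) = 13440
  a_2 = (3)(4)(13440) / (2(2 - 8)) = 161280/(-12) = -13440
  a_0 = (1)(2)(-13440) / (2(0 - 8)) = -26880/(-16) = 1680
Hence H_8(x) = 256 x^8 - 3584 x^6 + 13440 x^4 - 13440 x^2 + 1680.

H_8(x); series = 256 x^8 - 3584 x^6 + 13440 x^4 - 13440 x^2 + 1680


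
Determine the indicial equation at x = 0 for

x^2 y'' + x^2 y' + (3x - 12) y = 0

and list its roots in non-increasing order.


Divide by x^2 to reach normal form y'' + P_1(x) y' + P_2(x) y = 0 with P_1(x) = 1 and P_2(x) = 3/x - 12/x^2.
x = 0 is a singular point because the y-coefficient 3/x - 12/x^2 has a pole at x = 0.
It is a regular singular point because x P_1(x) = p(x) = x and x^2 P_2(x) = q(x) = 3x - 12 are polynomials, hence analytic at x = 0.
p(0) = 0,  q(0) = -12.
Indicial equation: r(r-1) + p(0) r + q(0) = 0, i.e. r^2 + (p(0) - 1) r + q(0) = 0, i.e. r^2 - 1 r - 12 = 0.
Discriminant: (-1)^2 - 4(-12) = 49, so r = (1 ± 7)/2.
Solving: r_1 = 4, r_2 = -3.

indicial: r^2 - 1 r - 12 = 0; roots r_1 = 4, r_2 = -3


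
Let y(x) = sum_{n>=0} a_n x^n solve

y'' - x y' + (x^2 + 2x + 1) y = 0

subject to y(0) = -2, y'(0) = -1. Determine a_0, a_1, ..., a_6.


Ansatz: y(x) = sum_{n>=0} a_n x^n, so y'(x) = sum_{n>=1} n a_n x^(n-1) and y''(x) = sum_{n>=2} n(n-1) a_n x^(n-2).
Substitute into P(x) y'' + Q(x) y' + R(x) y = 0 with P(x) = 1, Q(x) = -x, R(x) = x^2 + 2x + 1, and match powers of x.
Initial conditions: a_0 = -2, a_1 = -1.
Setting the coefficient of each power of x to zero and solving order by order (substituting the coefficients already found):
  x^0: 2 a_2 + a_0 = 0  ->  2 a_2 = -a_0 = 2  ->  a_2 = 1
  x^1: 6 a_3 + 2 a_0 = 0  ->  6 a_3 = -2 a_0 = 4  ->  a_3 = 2/3
  x^2: 12 a_4 - a_2 + 2 a_1 + a_0 = 0  ->  12 a_4 = a_2 - 2 a_1 - a_0 = 5  ->  a_4 = 5/12
  x^3: 20 a_5 - 2 a_3 + 2 a_2 + a_1 = 0  ->  20 a_5 = 2 a_3 - 2 a_2 - a_1 = 1/3  ->  a_5 = 1/60
  x^4: 30 a_6 - 3 a_4 + 2 a_3 + a_2 = 0  ->  30 a_6 = 3 a_4 - 2 a_3 - a_2 = -13/12  ->  a_6 = -13/360
Truncated series: y(x) = -2 - x + x^2 + (2/3) x^3 + (5/12) x^4 + (1/60) x^5 - (13/360) x^6 + O(x^7).

a_0 = -2; a_1 = -1; a_2 = 1; a_3 = 2/3; a_4 = 5/12; a_5 = 1/60; a_6 = -13/360


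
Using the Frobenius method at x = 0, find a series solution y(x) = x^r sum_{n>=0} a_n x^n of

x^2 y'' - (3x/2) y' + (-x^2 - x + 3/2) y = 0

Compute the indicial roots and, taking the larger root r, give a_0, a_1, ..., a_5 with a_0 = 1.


Write in Frobenius form y'' + (p(x)/x) y' + (q(x)/x^2) y = 0:
  p(x) = -3/2,  q(x) = -x^2 - x + 3/2.
Indicial equation: r(r-1) + (-3/2) r + (3/2) = 0 -> roots r_1 = 3/2, r_2 = 1.
Take r = r_1 = 3/2. Let y(x) = x^r sum_{n>=0} a_n x^n with a_0 = 1.
Substitute y = x^r sum a_n x^n and match x^{r+n}. The recurrence is
  D(n) a_n - 1 a_{n-1} - 1 a_{n-2} = 0,  where D(n) = (r+n)(r+n-1) + (-3/2)(r+n) + (3/2).
  a_n = [1 a_{n-1} + 1 a_{n-2}] / D(n).
Since the indicial polynomial factors as (r - r_1)(r - r_2), D(n) = (r_1 + n - r_1)(r_1 + n - r_2) = n(n + 1/2).
Evaluating step by step (a_0 = 1):
  n = 1: D(1) = 1(1 + 1/2) = 3/2; numerator = 1(1) = 1; a_1 = (1)/(3/2) = 2/3
  n = 2: D(2) = 2(2 + 1/2) = 5; numerator = 1(2/3) + 1(1) = 5/3; a_2 = (5/3)/(5) = 1/3
  n = 3: D(3) = 3(3 + 1/2) = 21/2; numerator = 1(1/3) + 1(2/3) = 1; a_3 = (1)/(21/2) = 2/21
  n = 4: D(4) = 4(4 + 1/2) = 18; numerator = 1(2/21) + 1(1/3) = 3/7; a_4 = (3/7)/(18) = 1/42
  n = 5: D(5) = 5(5 + 1/2) = 55/2; numerator = 1(1/42) + 1(2/21) = 5/42; a_5 = (5/42)/(55/2) = 1/231

r = 3/2; a_0 = 1; a_1 = 2/3; a_2 = 1/3; a_3 = 2/21; a_4 = 1/42; a_5 = 1/231


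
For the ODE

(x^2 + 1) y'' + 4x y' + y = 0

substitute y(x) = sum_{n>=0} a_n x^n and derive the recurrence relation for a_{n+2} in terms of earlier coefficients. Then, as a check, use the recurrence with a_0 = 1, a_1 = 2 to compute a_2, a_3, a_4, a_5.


Substitute y = sum_n a_n x^n.
(1 + 1 x^2) y'' contributes (n+2)(n+1) a_{n+2} + n(n-1) a_n at x^n.
4 x y'(x) contributes 4 n a_n at x^n.
y(x) contributes 1 a_n at x^n.
Matching x^n: (n+2)(n+1) a_{n+2} + (n(n-1) + 4 n + 1) a_n = 0.
Thus a_{n+2} = (-n(n-1) - 4 n - 1) / ((n+1)(n+2)) * a_n.

Check with a_0 = 1, a_1 = 2 (apply the recurrence for n = 0, 1, 2, 3): a_0 = 1, a_1 = 2, a_2 = -1/2, a_3 = -5/3, a_4 = 11/24, a_5 = 19/12.

a_(n+2) = (-n(n-1) - 4 n - 1) / ((n+1)(n+2)) * a_n; check: a_0 = 1, a_1 = 2, a_2 = -1/2, a_3 = -5/3, a_4 = 11/24, a_5 = 19/12


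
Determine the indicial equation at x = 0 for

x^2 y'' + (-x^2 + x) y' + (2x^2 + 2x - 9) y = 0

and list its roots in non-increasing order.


Divide by x^2 to reach normal form y'' + P_1(x) y' + P_2(x) y = 0 with P_1(x) = -1 + 1/x and P_2(x) = 2 + 2/x - 9/x^2.
x = 0 is a singular point because the y'-coefficient -1 + 1/x has a pole at x = 0 and the y-coefficient 2 + 2/x - 9/x^2 has a pole at x = 0.
It is a regular singular point because x P_1(x) = p(x) = 1 - x and x^2 P_2(x) = q(x) = 2x^2 + 2x - 9 are polynomials, hence analytic at x = 0.
p(0) = 1,  q(0) = -9.
Indicial equation: r(r-1) + p(0) r + q(0) = 0, i.e. r^2 + (p(0) - 1) r + q(0) = 0, i.e. r^2 - 9 = 0.
Discriminant: (0)^2 - 4(-9) = 36, so r = (0 ± 6)/2.
Solving: r_1 = 3, r_2 = -3.

indicial: r^2 - 9 = 0; roots r_1 = 3, r_2 = -3


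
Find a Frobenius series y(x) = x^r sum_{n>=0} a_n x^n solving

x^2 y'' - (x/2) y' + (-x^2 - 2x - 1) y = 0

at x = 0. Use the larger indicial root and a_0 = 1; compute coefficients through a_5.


Write in Frobenius form y'' + (p(x)/x) y' + (q(x)/x^2) y = 0:
  p(x) = -1/2,  q(x) = -x^2 - 2x - 1.
Indicial equation: r(r-1) + (-1/2) r + (-1) = 0 -> roots r_1 = 2, r_2 = -1/2.
Take r = r_1 = 2. Let y(x) = x^r sum_{n>=0} a_n x^n with a_0 = 1.
Substitute y = x^r sum a_n x^n and match x^{r+n}. The recurrence is
  D(n) a_n - 2 a_{n-1} - 1 a_{n-2} = 0,  where D(n) = (r+n)(r+n-1) + (-1/2)(r+n) + (-1).
  a_n = [2 a_{n-1} + 1 a_{n-2}] / D(n).
Since the indicial polynomial factors as (r - r_1)(r - r_2), D(n) = (r_1 + n - r_1)(r_1 + n - r_2) = n(n + 5/2).
Evaluating step by step (a_0 = 1):
  n = 1: D(1) = 1(1 + 5/2) = 7/2; numerator = 2(1) = 2; a_1 = (2)/(7/2) = 4/7
  n = 2: D(2) = 2(2 + 5/2) = 9; numerator = 2(4/7) + 1(1) = 15/7; a_2 = (15/7)/(9) = 5/21
  n = 3: D(3) = 3(3 + 5/2) = 33/2; numerator = 2(5/21) + 1(4/7) = 22/21; a_3 = (22/21)/(33/2) = 4/63
  n = 4: D(4) = 4(4 + 5/2) = 26; numerator = 2(4/63) + 1(5/21) = 23/63; a_4 = (23/63)/(26) = 23/1638
  n = 5: D(5) = 5(5 + 5/2) = 75/2; numerator = 2(23/1638) + 1(4/63) = 25/273; a_5 = (25/273)/(75/2) = 2/819

r = 2; a_0 = 1; a_1 = 4/7; a_2 = 5/21; a_3 = 4/63; a_4 = 23/1638; a_5 = 2/819


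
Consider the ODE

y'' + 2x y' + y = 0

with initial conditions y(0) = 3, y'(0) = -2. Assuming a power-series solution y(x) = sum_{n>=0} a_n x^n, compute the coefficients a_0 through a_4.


Ansatz: y(x) = sum_{n>=0} a_n x^n, so y'(x) = sum_{n>=1} n a_n x^(n-1) and y''(x) = sum_{n>=2} n(n-1) a_n x^(n-2).
Substitute into P(x) y'' + Q(x) y' + R(x) y = 0 with P(x) = 1, Q(x) = 2x, R(x) = 1, and match powers of x.
Initial conditions: a_0 = 3, a_1 = -2.
Setting the coefficient of each power of x to zero and solving order by order (substituting the coefficients already found):
  x^0: 2 a_2 + a_0 = 0  ->  2 a_2 = -a_0 = -3  ->  a_2 = -3/2
  x^1: 6 a_3 + 3 a_1 = 0  ->  6 a_3 = -3 a_1 = 6  ->  a_3 = 1
  x^2: 12 a_4 + 5 a_2 = 0  ->  12 a_4 = -5 a_2 = 15/2  ->  a_4 = 5/8
Truncated series: y(x) = 3 - 2 x - (3/2) x^2 + x^3 + (5/8) x^4 + O(x^5).

a_0 = 3; a_1 = -2; a_2 = -3/2; a_3 = 1; a_4 = 5/8


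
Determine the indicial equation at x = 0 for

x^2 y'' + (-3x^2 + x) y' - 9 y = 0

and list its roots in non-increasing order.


Divide by x^2 to reach normal form y'' + P_1(x) y' + P_2(x) y = 0 with P_1(x) = -3 + 1/x and P_2(x) = -9/x^2.
x = 0 is a singular point because the y'-coefficient -3 + 1/x has a pole at x = 0 and the y-coefficient -9/x^2 has a pole at x = 0.
It is a regular singular point because x P_1(x) = p(x) = 1 - 3x and x^2 P_2(x) = q(x) = -9 are polynomials, hence analytic at x = 0.
p(0) = 1,  q(0) = -9.
Indicial equation: r(r-1) + p(0) r + q(0) = 0, i.e. r^2 + (p(0) - 1) r + q(0) = 0, i.e. r^2 - 9 = 0.
Discriminant: (0)^2 - 4(-9) = 36, so r = (0 ± 6)/2.
Solving: r_1 = 3, r_2 = -3.

indicial: r^2 - 9 = 0; roots r_1 = 3, r_2 = -3


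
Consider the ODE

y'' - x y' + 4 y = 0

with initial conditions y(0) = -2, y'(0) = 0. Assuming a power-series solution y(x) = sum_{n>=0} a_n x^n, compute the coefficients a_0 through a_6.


Ansatz: y(x) = sum_{n>=0} a_n x^n, so y'(x) = sum_{n>=1} n a_n x^(n-1) and y''(x) = sum_{n>=2} n(n-1) a_n x^(n-2).
Substitute into P(x) y'' + Q(x) y' + R(x) y = 0 with P(x) = 1, Q(x) = -x, R(x) = 4, and match powers of x.
Initial conditions: a_0 = -2, a_1 = 0.
Setting the coefficient of each power of x to zero and solving order by order (substituting the coefficients already found):
  x^0: 2 a_2 + 4 a_0 = 0  ->  2 a_2 = -4 a_0 = 8  ->  a_2 = 4
  x^1: 6 a_3 + 3 a_1 = 0  ->  6 a_3 = -3 a_1 = 0  ->  a_3 = 0
  x^2: 12 a_4 + 2 a_2 = 0  ->  12 a_4 = -2 a_2 = -8  ->  a_4 = -2/3
  x^3: 20 a_5 + a_3 = 0  ->  20 a_5 = -a_3 = 0  ->  a_5 = 0
  x^4: 30 a_6 = 0  ->  a_6 = 0
Truncated series: y(x) = -2 + 4 x^2 - (2/3) x^4 + O(x^7).

a_0 = -2; a_1 = 0; a_2 = 4; a_3 = 0; a_4 = -2/3; a_5 = 0; a_6 = 0


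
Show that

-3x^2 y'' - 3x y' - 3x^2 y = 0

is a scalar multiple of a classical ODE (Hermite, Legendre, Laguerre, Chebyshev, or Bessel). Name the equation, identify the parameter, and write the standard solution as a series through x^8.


All three coefficients share the factor -3; dividing through by -3 gives  x^2 y'' + x y' + x^2 y = 0.
This matches the Bessel equation x^2 y'' + x y' + (x^2 - nu^2) y = 0 with nu^2 = 0, so nu = 0; the solution bounded at x = 0 is J_0(x).
Frobenius at x = 0: indicial roots ±nu; for r = nu the recurrence k(k + 2nu) c_k = -c_{k-2} gives the standard series J_nu(x) = sum_{k>=0} (-1)^k / (k! (k+nu)!) (x/2)^(2k+nu). Evaluate the first 5 terms:
  k = 0: (-1)^0 / (0! * 0! * 2^0) x^0 = 1/(1*1*1) x^0 = (1) x^0
  k = 1: (-1)^1 / (1! * 1! * 2^2) x^2 = -1/(1*1*4) x^2 = (-1/4) x^2
  k = 2: (-1)^2 / (2! * 2! * 2^4) x^4 = 1/(2*2*16) x^4 = (1/64) x^4
  k = 3: (-1)^3 / (3! * 3! * 2^6) x^6 = -1/(6*6*64) x^6 = (-1/2304) x^6
  k = 4: (-1)^4 / (4! * 4! * 2^8) x^8 = 1/(24*24*256) x^8 = (1/147456) x^8
Hence J_0(x) = x^8/147456 - x^6/2304 + x^4/64 - x^2/4 + 1 + ....

J_0(x); series = x^8/147456 - x^6/2304 + x^4/64 - x^2/4 + 1


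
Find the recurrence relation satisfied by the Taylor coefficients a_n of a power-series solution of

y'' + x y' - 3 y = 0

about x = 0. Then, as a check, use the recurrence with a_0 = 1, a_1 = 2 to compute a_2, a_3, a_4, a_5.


Substitute y = sum_n a_n x^n.
y''(x) has coefficient (n+2)(n+1) a_{n+2} at x^n;
x y'(x) has coefficient n a_n at x^n (shift);
-3 y(x) has coefficient -3 a_n at x^n.
Matching x^n: (n+2)(n+1) a_{n+2} + (n - 3) a_n = 0.
Thus a_{n+2} = (-n + 3) / ((n+1)(n+2)) * a_n.

Check with a_0 = 1, a_1 = 2 (apply the recurrence for n = 0, 1, 2, 3): a_0 = 1, a_1 = 2, a_2 = 3/2, a_3 = 2/3, a_4 = 1/8, a_5 = 0.

a_(n+2) = (-n + 3) / ((n+1)(n+2)) * a_n; check: a_0 = 1, a_1 = 2, a_2 = 3/2, a_3 = 2/3, a_4 = 1/8, a_5 = 0


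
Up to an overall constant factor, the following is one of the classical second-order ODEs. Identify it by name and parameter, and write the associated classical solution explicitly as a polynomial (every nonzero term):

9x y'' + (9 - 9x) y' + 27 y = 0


All three coefficients share the factor 9; dividing through by 9 gives  x y'' + (1 - x) y' + 3 y = 0.
This matches the Laguerre equation x y'' + (1 - x) y' + n y = 0 with n = 3; the polynomial solution is L_3(x).
With y = sum_k a_k x^k, matching x^k gives (k+1)k a_{k+1} + (k+1) a_{k+1} - k a_k + n a_k = 0, i.e. (k+1)^2 a_{k+1} = (k - n) a_k = (k - 3) a_k. The right side vanishes at k = 3, so the series terminates at degree 3.
Standard normalization L_n(0) = 1 gives a_0 = 1. Work upward with a_{k+1} = (k - 3) a_k / (k+1)^2:
  a_1 = (0 - 3)(1) / 1^2 = -3/1 = -3
  a_2 = (1 - 3)(-3) / 2^2 = 6/4 = 3/2
  a_3 = (2 - 3)(3/2) / 3^2 = (-3/2)/9 = -1/6
Hence L_3(x) = -x^3/6 + 3 x^2/2 - 3 x + 1.

L_3(x); series = -x^3/6 + 3 x^2/2 - 3 x + 1


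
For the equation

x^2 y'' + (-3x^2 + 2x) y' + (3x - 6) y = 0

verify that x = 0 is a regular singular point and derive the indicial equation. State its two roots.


Divide by x^2 to reach normal form y'' + P_1(x) y' + P_2(x) y = 0 with P_1(x) = -3 + 2/x and P_2(x) = 3/x - 6/x^2.
x = 0 is a singular point because the y'-coefficient -3 + 2/x has a pole at x = 0 and the y-coefficient 3/x - 6/x^2 has a pole at x = 0.
It is a regular singular point because x P_1(x) = p(x) = 2 - 3x and x^2 P_2(x) = q(x) = 3x - 6 are polynomials, hence analytic at x = 0.
p(0) = 2,  q(0) = -6.
Indicial equation: r(r-1) + p(0) r + q(0) = 0, i.e. r^2 + (p(0) - 1) r + q(0) = 0, i.e. r^2 + 1 r - 6 = 0.
Discriminant: (1)^2 - 4(-6) = 25, so r = (-1 ± 5)/2.
Solving: r_1 = 2, r_2 = -3.

indicial: r^2 + 1 r - 6 = 0; roots r_1 = 2, r_2 = -3


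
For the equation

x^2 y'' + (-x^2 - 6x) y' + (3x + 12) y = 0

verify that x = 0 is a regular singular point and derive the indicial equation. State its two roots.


Divide by x^2 to reach normal form y'' + P_1(x) y' + P_2(x) y = 0 with P_1(x) = -1 - 6/x and P_2(x) = 3/x + 12/x^2.
x = 0 is a singular point because the y'-coefficient -1 - 6/x has a pole at x = 0 and the y-coefficient 3/x + 12/x^2 has a pole at x = 0.
It is a regular singular point because x P_1(x) = p(x) = -x - 6 and x^2 P_2(x) = q(x) = 3x + 12 are polynomials, hence analytic at x = 0.
p(0) = -6,  q(0) = 12.
Indicial equation: r(r-1) + p(0) r + q(0) = 0, i.e. r^2 + (p(0) - 1) r + q(0) = 0, i.e. r^2 - 7 r + 12 = 0.
Discriminant: (-7)^2 - 4(12) = 1, so r = (7 ± 1)/2.
Solving: r_1 = 4, r_2 = 3.

indicial: r^2 - 7 r + 12 = 0; roots r_1 = 4, r_2 = 3


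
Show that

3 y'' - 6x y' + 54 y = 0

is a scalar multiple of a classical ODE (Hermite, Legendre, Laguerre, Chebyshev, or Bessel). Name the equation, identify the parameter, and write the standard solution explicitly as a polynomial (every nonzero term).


All three coefficients share the factor 3; dividing through by 3 gives  y'' - 2x y' + 18 y = 0.
This matches the Hermite equation y'' - 2x y' + 2n y = 0 with 2n = 18, so n = 9; the polynomial solution is H_9(x).
With y = sum_k a_k x^k, matching x^k gives (k+2)(k+1) a_{k+2} = 2(k - n) a_k = 2(k - 9) a_k. The right side vanishes at k = 9, so the series with the parity of 9 terminates at degree 9.
Standard normalization: leading coefficient of H_n is 2^n, so a_9 = 2^9 = 512. Work downward with a_k = (k+1)(k+2) a_{k+2} / (2(k - n)):
  a_7 = (8)(9)(512) / (2(7 - 9)) = 36864/(-4) = -9216
  a_5 = (6)(7)(-9216) / (2(5 - 9)) = -387072/(-8) = 48384
  a_3 = (4)(5)(48384) / (2(3 - 9)) = 967680/(-12) = -80640
  a_1 = (2)(3)(-80640) / (2(1 - 9)) = -483840/(-16) = 30240
Hence H_9(x) = 512 x^9 - 9216 x^7 + 48384 x^5 - 80640 x^3 + 30240 x.

H_9(x); series = 512 x^9 - 9216 x^7 + 48384 x^5 - 80640 x^3 + 30240 x


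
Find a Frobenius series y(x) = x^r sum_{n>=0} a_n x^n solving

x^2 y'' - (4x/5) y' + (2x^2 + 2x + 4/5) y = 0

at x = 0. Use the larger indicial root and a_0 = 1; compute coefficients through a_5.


Write in Frobenius form y'' + (p(x)/x) y' + (q(x)/x^2) y = 0:
  p(x) = -4/5,  q(x) = 2x^2 + 2x + 4/5.
Indicial equation: r(r-1) + (-4/5) r + (4/5) = 0 -> roots r_1 = 1, r_2 = 4/5.
Take r = r_1 = 1. Let y(x) = x^r sum_{n>=0} a_n x^n with a_0 = 1.
Substitute y = x^r sum a_n x^n and match x^{r+n}. The recurrence is
  D(n) a_n + 2 a_{n-1} + 2 a_{n-2} = 0,  where D(n) = (r+n)(r+n-1) + (-4/5)(r+n) + (4/5).
  a_n = [-2 a_{n-1} - 2 a_{n-2}] / D(n).
Since the indicial polynomial factors as (r - r_1)(r - r_2), D(n) = (r_1 + n - r_1)(r_1 + n - r_2) = n(n + 1/5).
Evaluating step by step (a_0 = 1):
  n = 1: D(1) = 1(1 + 1/5) = 6/5; numerator = -2(1) = -2; a_1 = (-2)/(6/5) = -5/3
  n = 2: D(2) = 2(2 + 1/5) = 22/5; numerator = -2(-5/3) - 2(1) = 4/3; a_2 = (4/3)/(22/5) = 10/33
  n = 3: D(3) = 3(3 + 1/5) = 48/5; numerator = -2(10/33) - 2(-5/3) = 30/11; a_3 = (30/11)/(48/5) = 25/88
  n = 4: D(4) = 4(4 + 1/5) = 84/5; numerator = -2(25/88) - 2(10/33) = -155/132; a_4 = (-155/132)/(84/5) = -775/11088
  n = 5: D(5) = 5(5 + 1/5) = 26; numerator = -2(-775/11088) - 2(25/88) = -2375/5544; a_5 = (-2375/5544)/(26) = -2375/144144

r = 1; a_0 = 1; a_1 = -5/3; a_2 = 10/33; a_3 = 25/88; a_4 = -775/11088; a_5 = -2375/144144


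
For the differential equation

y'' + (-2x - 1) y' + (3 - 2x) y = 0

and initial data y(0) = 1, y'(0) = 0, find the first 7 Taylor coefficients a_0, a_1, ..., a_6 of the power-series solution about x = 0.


Ansatz: y(x) = sum_{n>=0} a_n x^n, so y'(x) = sum_{n>=1} n a_n x^(n-1) and y''(x) = sum_{n>=2} n(n-1) a_n x^(n-2).
Substitute into P(x) y'' + Q(x) y' + R(x) y = 0 with P(x) = 1, Q(x) = -2x - 1, R(x) = 3 - 2x, and match powers of x.
Initial conditions: a_0 = 1, a_1 = 0.
Setting the coefficient of each power of x to zero and solving order by order (substituting the coefficients already found):
  x^0: 2 a_2 - a_1 + 3 a_0 = 0  ->  2 a_2 = a_1 - 3 a_0 = -3  ->  a_2 = -3/2
  x^1: 6 a_3 - 2 a_2 + a_1 - 2 a_0 = 0  ->  6 a_3 = 2 a_2 - a_1 + 2 a_0 = -1  ->  a_3 = -1/6
  x^2: 12 a_4 - 3 a_3 - a_2 - 2 a_1 = 0  ->  12 a_4 = 3 a_3 + a_2 + 2 a_1 = -2  ->  a_4 = -1/6
  x^3: 20 a_5 - 4 a_4 - 3 a_3 - 2 a_2 = 0  ->  20 a_5 = 4 a_4 + 3 a_3 + 2 a_2 = -25/6  ->  a_5 = -5/24
  x^4: 30 a_6 - 5 a_5 - 5 a_4 - 2 a_3 = 0  ->  30 a_6 = 5 a_5 + 5 a_4 + 2 a_3 = -53/24  ->  a_6 = -53/720
Truncated series: y(x) = 1 - (3/2) x^2 - (1/6) x^3 - (1/6) x^4 - (5/24) x^5 - (53/720) x^6 + O(x^7).

a_0 = 1; a_1 = 0; a_2 = -3/2; a_3 = -1/6; a_4 = -1/6; a_5 = -5/24; a_6 = -53/720


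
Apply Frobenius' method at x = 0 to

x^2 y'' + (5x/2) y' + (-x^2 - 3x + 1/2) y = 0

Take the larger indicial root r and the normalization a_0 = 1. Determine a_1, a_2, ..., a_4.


Write in Frobenius form y'' + (p(x)/x) y' + (q(x)/x^2) y = 0:
  p(x) = 5/2,  q(x) = -x^2 - 3x + 1/2.
Indicial equation: r(r-1) + (5/2) r + (1/2) = 0 -> roots r_1 = -1/2, r_2 = -1.
Take r = r_1 = -1/2. Let y(x) = x^r sum_{n>=0} a_n x^n with a_0 = 1.
Substitute y = x^r sum a_n x^n and match x^{r+n}. The recurrence is
  D(n) a_n - 3 a_{n-1} - 1 a_{n-2} = 0,  where D(n) = (r+n)(r+n-1) + (5/2)(r+n) + (1/2).
  a_n = [3 a_{n-1} + 1 a_{n-2}] / D(n).
Since the indicial polynomial factors as (r - r_1)(r - r_2), D(n) = (r_1 + n - r_1)(r_1 + n - r_2) = n(n + 1/2).
Evaluating step by step (a_0 = 1):
  n = 1: D(1) = 1(1 + 1/2) = 3/2; numerator = 3(1) = 3; a_1 = (3)/(3/2) = 2
  n = 2: D(2) = 2(2 + 1/2) = 5; numerator = 3(2) + 1(1) = 7; a_2 = (7)/(5) = 7/5
  n = 3: D(3) = 3(3 + 1/2) = 21/2; numerator = 3(7/5) + 1(2) = 31/5; a_3 = (31/5)/(21/2) = 62/105
  n = 4: D(4) = 4(4 + 1/2) = 18; numerator = 3(62/105) + 1(7/5) = 111/35; a_4 = (111/35)/(18) = 37/210

r = -1/2; a_0 = 1; a_1 = 2; a_2 = 7/5; a_3 = 62/105; a_4 = 37/210


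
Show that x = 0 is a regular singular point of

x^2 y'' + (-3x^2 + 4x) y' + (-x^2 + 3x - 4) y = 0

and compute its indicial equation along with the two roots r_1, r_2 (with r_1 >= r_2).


Divide by x^2 to reach normal form y'' + P_1(x) y' + P_2(x) y = 0 with P_1(x) = -3 + 4/x and P_2(x) = -1 + 3/x - 4/x^2.
x = 0 is a singular point because the y'-coefficient -3 + 4/x has a pole at x = 0 and the y-coefficient -1 + 3/x - 4/x^2 has a pole at x = 0.
It is a regular singular point because x P_1(x) = p(x) = 4 - 3x and x^2 P_2(x) = q(x) = -x^2 + 3x - 4 are polynomials, hence analytic at x = 0.
p(0) = 4,  q(0) = -4.
Indicial equation: r(r-1) + p(0) r + q(0) = 0, i.e. r^2 + (p(0) - 1) r + q(0) = 0, i.e. r^2 + 3 r - 4 = 0.
Discriminant: (3)^2 - 4(-4) = 25, so r = (-3 ± 5)/2.
Solving: r_1 = 1, r_2 = -4.

indicial: r^2 + 3 r - 4 = 0; roots r_1 = 1, r_2 = -4


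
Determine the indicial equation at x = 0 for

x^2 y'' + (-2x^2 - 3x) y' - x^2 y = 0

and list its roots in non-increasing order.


Divide by x^2 to reach normal form y'' + P_1(x) y' + P_2(x) y = 0 with P_1(x) = -2 - 3/x and P_2(x) = -1.
x = 0 is a singular point because the y'-coefficient -2 - 3/x has a pole at x = 0.
It is a regular singular point because x P_1(x) = p(x) = -2x - 3 and x^2 P_2(x) = q(x) = -x^2 are polynomials, hence analytic at x = 0.
p(0) = -3,  q(0) = 0.
Indicial equation: r(r-1) + p(0) r + q(0) = 0, i.e. r^2 + (p(0) - 1) r + q(0) = 0, i.e. r^2 - 4 r = 0.
Discriminant: (-4)^2 - 4(0) = 16, so r = (4 ± 4)/2.
Solving: r_1 = 4, r_2 = 0.

indicial: r^2 - 4 r = 0; roots r_1 = 4, r_2 = 0


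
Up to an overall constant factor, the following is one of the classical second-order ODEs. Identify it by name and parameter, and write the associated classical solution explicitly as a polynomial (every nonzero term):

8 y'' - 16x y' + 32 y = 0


All three coefficients share the factor 8; dividing through by 8 gives  y'' - 2x y' + 4 y = 0.
This matches the Hermite equation y'' - 2x y' + 2n y = 0 with 2n = 4, so n = 2; the polynomial solution is H_2(x).
With y = sum_k a_k x^k, matching x^k gives (k+2)(k+1) a_{k+2} = 2(k - n) a_k = 2(k - 2) a_k. The right side vanishes at k = 2, so the series with the parity of 2 terminates at degree 2.
Standard normalization: leading coefficient of H_n is 2^n, so a_2 = 2^2 = 4. Work downward with a_k = (k+1)(k+2) a_{k+2} / (2(k - n)):
  a_0 = (1)(2)(4) / (2(0 - 2)) = 8/(-4) = -2
Hence H_2(x) = 4 x^2 - 2.

H_2(x); series = 4 x^2 - 2


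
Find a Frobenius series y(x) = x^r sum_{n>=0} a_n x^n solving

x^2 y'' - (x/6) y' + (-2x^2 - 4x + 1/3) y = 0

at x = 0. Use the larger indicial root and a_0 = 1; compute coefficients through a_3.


Write in Frobenius form y'' + (p(x)/x) y' + (q(x)/x^2) y = 0:
  p(x) = -1/6,  q(x) = -2x^2 - 4x + 1/3.
Indicial equation: r(r-1) + (-1/6) r + (1/3) = 0 -> roots r_1 = 2/3, r_2 = 1/2.
Take r = r_1 = 2/3. Let y(x) = x^r sum_{n>=0} a_n x^n with a_0 = 1.
Substitute y = x^r sum a_n x^n and match x^{r+n}. The recurrence is
  D(n) a_n - 4 a_{n-1} - 2 a_{n-2} = 0,  where D(n) = (r+n)(r+n-1) + (-1/6)(r+n) + (1/3).
  a_n = [4 a_{n-1} + 2 a_{n-2}] / D(n).
Since the indicial polynomial factors as (r - r_1)(r - r_2), D(n) = (r_1 + n - r_1)(r_1 + n - r_2) = n(n + 1/6).
Evaluating step by step (a_0 = 1):
  n = 1: D(1) = 1(1 + 1/6) = 7/6; numerator = 4(1) = 4; a_1 = (4)/(7/6) = 24/7
  n = 2: D(2) = 2(2 + 1/6) = 13/3; numerator = 4(24/7) + 2(1) = 110/7; a_2 = (110/7)/(13/3) = 330/91
  n = 3: D(3) = 3(3 + 1/6) = 19/2; numerator = 4(330/91) + 2(24/7) = 1944/91; a_3 = (1944/91)/(19/2) = 3888/1729

r = 2/3; a_0 = 1; a_1 = 24/7; a_2 = 330/91; a_3 = 3888/1729


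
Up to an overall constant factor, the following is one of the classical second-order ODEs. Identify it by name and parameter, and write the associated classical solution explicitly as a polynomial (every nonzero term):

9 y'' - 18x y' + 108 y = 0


All three coefficients share the factor 9; dividing through by 9 gives  y'' - 2x y' + 12 y = 0.
This matches the Hermite equation y'' - 2x y' + 2n y = 0 with 2n = 12, so n = 6; the polynomial solution is H_6(x).
With y = sum_k a_k x^k, matching x^k gives (k+2)(k+1) a_{k+2} = 2(k - n) a_k = 2(k - 6) a_k. The right side vanishes at k = 6, so the series with the parity of 6 terminates at degree 6.
Standard normalization: leading coefficient of H_n is 2^n, so a_6 = 2^6 = 64. Work downward with a_k = (k+1)(k+2) a_{k+2} / (2(k - n)):
  a_4 = (5)(6)(64) / (2(4 - 6)) = 1920/(-4) = -480
  a_2 = (3)(4)(-480) / (2(2 - 6)) = -5760/(-8) = 720
  a_0 = (1)(2)(720) / (2(0 - 6)) = 1440/(-12) = -120
Hence H_6(x) = 64 x^6 - 480 x^4 + 720 x^2 - 120.

H_6(x); series = 64 x^6 - 480 x^4 + 720 x^2 - 120


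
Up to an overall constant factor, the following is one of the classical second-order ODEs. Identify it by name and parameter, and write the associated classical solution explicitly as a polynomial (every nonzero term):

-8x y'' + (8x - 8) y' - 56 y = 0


All three coefficients share the factor -8; dividing through by -8 gives  x y'' + (1 - x) y' + 7 y = 0.
This matches the Laguerre equation x y'' + (1 - x) y' + n y = 0 with n = 7; the polynomial solution is L_7(x).
With y = sum_k a_k x^k, matching x^k gives (k+1)k a_{k+1} + (k+1) a_{k+1} - k a_k + n a_k = 0, i.e. (k+1)^2 a_{k+1} = (k - n) a_k = (k - 7) a_k. The right side vanishes at k = 7, so the series terminates at degree 7.
Standard normalization L_n(0) = 1 gives a_0 = 1. Work upward with a_{k+1} = (k - 7) a_k / (k+1)^2:
  a_1 = (0 - 7)(1) / 1^2 = -7/1 = -7
  a_2 = (1 - 7)(-7) / 2^2 = 42/4 = 21/2
  a_3 = (2 - 7)(21/2) / 3^2 = (-105/2)/9 = -35/6
  a_4 = (3 - 7)(-35/6) / 4^2 = (70/3)/16 = 35/24
  a_5 = (4 - 7)(35/24) / 5^2 = (-35/8)/25 = -7/40
  a_6 = (5 - 7)(-7/40) / 6^2 = (7/20)/36 = 7/720
  a_7 = (6 - 7)(7/720) / 7^2 = (-7/720)/49 = -1/5040
Hence L_7(x) = -x^7/5040 + 7 x^6/720 - 7 x^5/40 + 35 x^4/24 - 35 x^3/6 + 21 x^2/2 - 7 x + 1.

L_7(x); series = -x^7/5040 + 7 x^6/720 - 7 x^5/40 + 35 x^4/24 - 35 x^3/6 + 21 x^2/2 - 7 x + 1


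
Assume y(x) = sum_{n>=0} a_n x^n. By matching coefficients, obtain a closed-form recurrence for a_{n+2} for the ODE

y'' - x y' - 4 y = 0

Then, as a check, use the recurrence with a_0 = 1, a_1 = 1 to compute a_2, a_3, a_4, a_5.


Substitute y = sum_n a_n x^n.
y''(x) has coefficient (n+2)(n+1) a_{n+2} at x^n;
-x y'(x) has coefficient -n a_n at x^n (shift);
-4 y(x) has coefficient -4 a_n at x^n.
Matching x^n: (n+2)(n+1) a_{n+2} + (-n - 4) a_n = 0.
Thus a_{n+2} = (n + 4) / ((n+1)(n+2)) * a_n.

Check with a_0 = 1, a_1 = 1 (apply the recurrence for n = 0, 1, 2, 3): a_0 = 1, a_1 = 1, a_2 = 2, a_3 = 5/6, a_4 = 1, a_5 = 7/24.

a_(n+2) = (n + 4) / ((n+1)(n+2)) * a_n; check: a_0 = 1, a_1 = 1, a_2 = 2, a_3 = 5/6, a_4 = 1, a_5 = 7/24


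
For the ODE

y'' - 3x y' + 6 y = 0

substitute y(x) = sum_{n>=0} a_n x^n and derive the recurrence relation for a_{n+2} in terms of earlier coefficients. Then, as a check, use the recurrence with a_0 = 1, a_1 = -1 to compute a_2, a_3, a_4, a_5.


Substitute y = sum_n a_n x^n.
y''(x) has coefficient (n+2)(n+1) a_{n+2} at x^n;
-3 x y'(x) has coefficient -3 n a_n at x^n (shift);
6 y(x) has coefficient 6 a_n at x^n.
Matching x^n: (n+2)(n+1) a_{n+2} + (-3n + 6) a_n = 0.
Thus a_{n+2} = (3n - 6) / ((n+1)(n+2)) * a_n.

Check with a_0 = 1, a_1 = -1 (apply the recurrence for n = 0, 1, 2, 3): a_0 = 1, a_1 = -1, a_2 = -3, a_3 = 1/2, a_4 = 0, a_5 = 3/40.

a_(n+2) = (3n - 6) / ((n+1)(n+2)) * a_n; check: a_0 = 1, a_1 = -1, a_2 = -3, a_3 = 1/2, a_4 = 0, a_5 = 3/40


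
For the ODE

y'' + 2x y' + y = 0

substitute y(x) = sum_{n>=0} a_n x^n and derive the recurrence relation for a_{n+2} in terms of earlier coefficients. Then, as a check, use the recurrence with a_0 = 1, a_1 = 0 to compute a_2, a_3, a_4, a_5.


Substitute y = sum_n a_n x^n.
y''(x) has coefficient (n+2)(n+1) a_{n+2} at x^n;
2 x y'(x) has coefficient 2 n a_n at x^n (shift);
y(x) has coefficient 1 a_n at x^n.
Matching x^n: (n+2)(n+1) a_{n+2} + (2n + 1) a_n = 0.
Thus a_{n+2} = (-2n - 1) / ((n+1)(n+2)) * a_n.

Check with a_0 = 1, a_1 = 0 (apply the recurrence for n = 0, 1, 2, 3): a_0 = 1, a_1 = 0, a_2 = -1/2, a_3 = 0, a_4 = 5/24, a_5 = 0.

a_(n+2) = (-2n - 1) / ((n+1)(n+2)) * a_n; check: a_0 = 1, a_1 = 0, a_2 = -1/2, a_3 = 0, a_4 = 5/24, a_5 = 0


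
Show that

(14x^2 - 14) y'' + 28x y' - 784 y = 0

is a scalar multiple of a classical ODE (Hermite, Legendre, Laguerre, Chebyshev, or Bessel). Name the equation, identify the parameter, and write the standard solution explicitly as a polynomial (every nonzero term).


All three coefficients share the factor -14; dividing through by -14 gives  (1 - x^2) y'' - 2x y' + 56 y = 0.
This matches the Legendre equation (1 - x^2) y'' - 2x y' + n(n+1) y = 0 (note the -2x y' term) with n(n+1) = 56, so n = 7; the polynomial solution is P_7(x).
With y = sum_k a_k x^k, matching x^k gives (k+2)(k+1) a_{k+2} = [k(k+1) - n(n+1)] a_k = (k - 7)(k + 8) a_k. The right side vanishes at k = 7, so the series with the parity of 7 terminates at degree 7.
Standard normalization (P_n(1) = 1): leading coefficient (2n)!/(2^n (n!)^2) = 87178291200/(128*25401600) = 429/16, so a_7 = 429/16. Work downward with a_k = (k+1)(k+2) a_{k+2} / ((k - 7)(k + 8)):
  a_5 = (6)(7)(429/16) / ((5 - 7)(5 + 8)) = (9009/8)/(-26) = -693/16
  a_3 = (4)(5)(-693/16) / ((3 - 7)(3 + 8)) = (-3465/4)/(-44) = 315/16
  a_1 = (2)(3)(315/16) / ((1 - 7)(1 + 8)) = (945/8)/(-54) = -35/16
Hence P_7(x) = 429 x^7/16 - 693 x^5/16 + 315 x^3/16 - 35 x/16.

P_7(x); series = 429 x^7/16 - 693 x^5/16 + 315 x^3/16 - 35 x/16


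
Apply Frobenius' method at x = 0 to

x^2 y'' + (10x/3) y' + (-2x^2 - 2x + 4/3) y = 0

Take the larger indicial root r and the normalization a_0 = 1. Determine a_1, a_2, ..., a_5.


Write in Frobenius form y'' + (p(x)/x) y' + (q(x)/x^2) y = 0:
  p(x) = 10/3,  q(x) = -2x^2 - 2x + 4/3.
Indicial equation: r(r-1) + (10/3) r + (4/3) = 0 -> roots r_1 = -1, r_2 = -4/3.
Take r = r_1 = -1. Let y(x) = x^r sum_{n>=0} a_n x^n with a_0 = 1.
Substitute y = x^r sum a_n x^n and match x^{r+n}. The recurrence is
  D(n) a_n - 2 a_{n-1} - 2 a_{n-2} = 0,  where D(n) = (r+n)(r+n-1) + (10/3)(r+n) + (4/3).
  a_n = [2 a_{n-1} + 2 a_{n-2}] / D(n).
Since the indicial polynomial factors as (r - r_1)(r - r_2), D(n) = (r_1 + n - r_1)(r_1 + n - r_2) = n(n + 1/3).
Evaluating step by step (a_0 = 1):
  n = 1: D(1) = 1(1 + 1/3) = 4/3; numerator = 2(1) = 2; a_1 = (2)/(4/3) = 3/2
  n = 2: D(2) = 2(2 + 1/3) = 14/3; numerator = 2(3/2) + 2(1) = 5; a_2 = (5)/(14/3) = 15/14
  n = 3: D(3) = 3(3 + 1/3) = 10; numerator = 2(15/14) + 2(3/2) = 36/7; a_3 = (36/7)/(10) = 18/35
  n = 4: D(4) = 4(4 + 1/3) = 52/3; numerator = 2(18/35) + 2(15/14) = 111/35; a_4 = (111/35)/(52/3) = 333/1820
  n = 5: D(5) = 5(5 + 1/3) = 80/3; numerator = 2(333/1820) + 2(18/35) = 1269/910; a_5 = (1269/910)/(80/3) = 3807/72800

r = -1; a_0 = 1; a_1 = 3/2; a_2 = 15/14; a_3 = 18/35; a_4 = 333/1820; a_5 = 3807/72800


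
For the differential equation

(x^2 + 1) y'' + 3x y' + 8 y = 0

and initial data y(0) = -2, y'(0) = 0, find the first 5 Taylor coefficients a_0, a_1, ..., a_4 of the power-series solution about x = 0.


Ansatz: y(x) = sum_{n>=0} a_n x^n, so y'(x) = sum_{n>=1} n a_n x^(n-1) and y''(x) = sum_{n>=2} n(n-1) a_n x^(n-2).
Substitute into P(x) y'' + Q(x) y' + R(x) y = 0 with P(x) = x^2 + 1, Q(x) = 3x, R(x) = 8, and match powers of x.
Initial conditions: a_0 = -2, a_1 = 0.
Setting the coefficient of each power of x to zero and solving order by order (substituting the coefficients already found):
  x^0: 2 a_2 + 8 a_0 = 0  ->  2 a_2 = -8 a_0 = 16  ->  a_2 = 8
  x^1: 6 a_3 + 11 a_1 = 0  ->  6 a_3 = -11 a_1 = 0  ->  a_3 = 0
  x^2: 12 a_4 + 16 a_2 = 0  ->  12 a_4 = -16 a_2 = -128  ->  a_4 = -32/3
Truncated series: y(x) = -2 + 8 x^2 - (32/3) x^4 + O(x^5).

a_0 = -2; a_1 = 0; a_2 = 8; a_3 = 0; a_4 = -32/3


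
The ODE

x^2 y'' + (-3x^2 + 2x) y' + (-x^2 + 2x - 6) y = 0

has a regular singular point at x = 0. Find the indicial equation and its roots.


Divide by x^2 to reach normal form y'' + P_1(x) y' + P_2(x) y = 0 with P_1(x) = -3 + 2/x and P_2(x) = -1 + 2/x - 6/x^2.
x = 0 is a singular point because the y'-coefficient -3 + 2/x has a pole at x = 0 and the y-coefficient -1 + 2/x - 6/x^2 has a pole at x = 0.
It is a regular singular point because x P_1(x) = p(x) = 2 - 3x and x^2 P_2(x) = q(x) = -x^2 + 2x - 6 are polynomials, hence analytic at x = 0.
p(0) = 2,  q(0) = -6.
Indicial equation: r(r-1) + p(0) r + q(0) = 0, i.e. r^2 + (p(0) - 1) r + q(0) = 0, i.e. r^2 + 1 r - 6 = 0.
Discriminant: (1)^2 - 4(-6) = 25, so r = (-1 ± 5)/2.
Solving: r_1 = 2, r_2 = -3.

indicial: r^2 + 1 r - 6 = 0; roots r_1 = 2, r_2 = -3


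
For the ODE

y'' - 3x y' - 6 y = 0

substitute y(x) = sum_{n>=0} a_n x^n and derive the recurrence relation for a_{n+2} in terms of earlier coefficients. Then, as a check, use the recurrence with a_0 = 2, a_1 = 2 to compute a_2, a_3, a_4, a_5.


Substitute y = sum_n a_n x^n.
y''(x) has coefficient (n+2)(n+1) a_{n+2} at x^n;
-3 x y'(x) has coefficient -3 n a_n at x^n (shift);
-6 y(x) has coefficient -6 a_n at x^n.
Matching x^n: (n+2)(n+1) a_{n+2} + (-3n - 6) a_n = 0.
Thus a_{n+2} = (3n + 6) / ((n+1)(n+2)) * a_n.

Check with a_0 = 2, a_1 = 2 (apply the recurrence for n = 0, 1, 2, 3): a_0 = 2, a_1 = 2, a_2 = 6, a_3 = 3, a_4 = 6, a_5 = 9/4.

a_(n+2) = (3n + 6) / ((n+1)(n+2)) * a_n; check: a_0 = 2, a_1 = 2, a_2 = 6, a_3 = 3, a_4 = 6, a_5 = 9/4


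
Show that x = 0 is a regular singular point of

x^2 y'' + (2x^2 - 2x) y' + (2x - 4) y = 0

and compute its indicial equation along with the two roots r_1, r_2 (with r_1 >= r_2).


Divide by x^2 to reach normal form y'' + P_1(x) y' + P_2(x) y = 0 with P_1(x) = 2 - 2/x and P_2(x) = 2/x - 4/x^2.
x = 0 is a singular point because the y'-coefficient 2 - 2/x has a pole at x = 0 and the y-coefficient 2/x - 4/x^2 has a pole at x = 0.
It is a regular singular point because x P_1(x) = p(x) = 2x - 2 and x^2 P_2(x) = q(x) = 2x - 4 are polynomials, hence analytic at x = 0.
p(0) = -2,  q(0) = -4.
Indicial equation: r(r-1) + p(0) r + q(0) = 0, i.e. r^2 + (p(0) - 1) r + q(0) = 0, i.e. r^2 - 3 r - 4 = 0.
Discriminant: (-3)^2 - 4(-4) = 25, so r = (3 ± 5)/2.
Solving: r_1 = 4, r_2 = -1.

indicial: r^2 - 3 r - 4 = 0; roots r_1 = 4, r_2 = -1


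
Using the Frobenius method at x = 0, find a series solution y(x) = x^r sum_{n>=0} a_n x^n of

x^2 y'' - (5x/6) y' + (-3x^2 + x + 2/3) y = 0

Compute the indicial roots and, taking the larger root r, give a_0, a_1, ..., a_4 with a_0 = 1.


Write in Frobenius form y'' + (p(x)/x) y' + (q(x)/x^2) y = 0:
  p(x) = -5/6,  q(x) = -3x^2 + x + 2/3.
Indicial equation: r(r-1) + (-5/6) r + (2/3) = 0 -> roots r_1 = 4/3, r_2 = 1/2.
Take r = r_1 = 4/3. Let y(x) = x^r sum_{n>=0} a_n x^n with a_0 = 1.
Substitute y = x^r sum a_n x^n and match x^{r+n}. The recurrence is
  D(n) a_n + 1 a_{n-1} - 3 a_{n-2} = 0,  where D(n) = (r+n)(r+n-1) + (-5/6)(r+n) + (2/3).
  a_n = [-1 a_{n-1} + 3 a_{n-2}] / D(n).
Since the indicial polynomial factors as (r - r_1)(r - r_2), D(n) = (r_1 + n - r_1)(r_1 + n - r_2) = n(n + 5/6).
Evaluating step by step (a_0 = 1):
  n = 1: D(1) = 1(1 + 5/6) = 11/6; numerator = -1(1) = -1; a_1 = (-1)/(11/6) = -6/11
  n = 2: D(2) = 2(2 + 5/6) = 17/3; numerator = -1(-6/11) + 3(1) = 39/11; a_2 = (39/11)/(17/3) = 117/187
  n = 3: D(3) = 3(3 + 5/6) = 23/2; numerator = -1(117/187) + 3(-6/11) = -423/187; a_3 = (-423/187)/(23/2) = -846/4301
  n = 4: D(4) = 4(4 + 5/6) = 58/3; numerator = -1(-846/4301) + 3(117/187) = 8919/4301; a_4 = (8919/4301)/(58/3) = 26757/249458

r = 4/3; a_0 = 1; a_1 = -6/11; a_2 = 117/187; a_3 = -846/4301; a_4 = 26757/249458


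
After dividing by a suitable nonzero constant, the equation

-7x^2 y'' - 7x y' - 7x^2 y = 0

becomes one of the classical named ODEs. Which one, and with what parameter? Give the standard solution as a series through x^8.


All three coefficients share the factor -7; dividing through by -7 gives  x^2 y'' + x y' + x^2 y = 0.
This matches the Bessel equation x^2 y'' + x y' + (x^2 - nu^2) y = 0 with nu^2 = 0, so nu = 0; the solution bounded at x = 0 is J_0(x).
Frobenius at x = 0: indicial roots ±nu; for r = nu the recurrence k(k + 2nu) c_k = -c_{k-2} gives the standard series J_nu(x) = sum_{k>=0} (-1)^k / (k! (k+nu)!) (x/2)^(2k+nu). Evaluate the first 5 terms:
  k = 0: (-1)^0 / (0! * 0! * 2^0) x^0 = 1/(1*1*1) x^0 = (1) x^0
  k = 1: (-1)^1 / (1! * 1! * 2^2) x^2 = -1/(1*1*4) x^2 = (-1/4) x^2
  k = 2: (-1)^2 / (2! * 2! * 2^4) x^4 = 1/(2*2*16) x^4 = (1/64) x^4
  k = 3: (-1)^3 / (3! * 3! * 2^6) x^6 = -1/(6*6*64) x^6 = (-1/2304) x^6
  k = 4: (-1)^4 / (4! * 4! * 2^8) x^8 = 1/(24*24*256) x^8 = (1/147456) x^8
Hence J_0(x) = x^8/147456 - x^6/2304 + x^4/64 - x^2/4 + 1 + ....

J_0(x); series = x^8/147456 - x^6/2304 + x^4/64 - x^2/4 + 1


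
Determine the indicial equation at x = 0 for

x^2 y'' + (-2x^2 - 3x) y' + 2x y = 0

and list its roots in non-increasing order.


Divide by x^2 to reach normal form y'' + P_1(x) y' + P_2(x) y = 0 with P_1(x) = -2 - 3/x and P_2(x) = 2/x.
x = 0 is a singular point because the y'-coefficient -2 - 3/x has a pole at x = 0 and the y-coefficient 2/x has a pole at x = 0.
It is a regular singular point because x P_1(x) = p(x) = -2x - 3 and x^2 P_2(x) = q(x) = 2x are polynomials, hence analytic at x = 0.
p(0) = -3,  q(0) = 0.
Indicial equation: r(r-1) + p(0) r + q(0) = 0, i.e. r^2 + (p(0) - 1) r + q(0) = 0, i.e. r^2 - 4 r = 0.
Discriminant: (-4)^2 - 4(0) = 16, so r = (4 ± 4)/2.
Solving: r_1 = 4, r_2 = 0.

indicial: r^2 - 4 r = 0; roots r_1 = 4, r_2 = 0


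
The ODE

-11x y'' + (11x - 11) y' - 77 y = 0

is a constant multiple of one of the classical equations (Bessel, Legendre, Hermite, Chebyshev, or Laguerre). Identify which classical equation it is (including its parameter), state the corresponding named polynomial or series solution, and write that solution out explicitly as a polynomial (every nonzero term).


All three coefficients share the factor -11; dividing through by -11 gives  x y'' + (1 - x) y' + 7 y = 0.
This matches the Laguerre equation x y'' + (1 - x) y' + n y = 0 with n = 7; the polynomial solution is L_7(x).
With y = sum_k a_k x^k, matching x^k gives (k+1)k a_{k+1} + (k+1) a_{k+1} - k a_k + n a_k = 0, i.e. (k+1)^2 a_{k+1} = (k - n) a_k = (k - 7) a_k. The right side vanishes at k = 7, so the series terminates at degree 7.
Standard normalization L_n(0) = 1 gives a_0 = 1. Work upward with a_{k+1} = (k - 7) a_k / (k+1)^2:
  a_1 = (0 - 7)(1) / 1^2 = -7/1 = -7
  a_2 = (1 - 7)(-7) / 2^2 = 42/4 = 21/2
  a_3 = (2 - 7)(21/2) / 3^2 = (-105/2)/9 = -35/6
  a_4 = (3 - 7)(-35/6) / 4^2 = (70/3)/16 = 35/24
  a_5 = (4 - 7)(35/24) / 5^2 = (-35/8)/25 = -7/40
  a_6 = (5 - 7)(-7/40) / 6^2 = (7/20)/36 = 7/720
  a_7 = (6 - 7)(7/720) / 7^2 = (-7/720)/49 = -1/5040
Hence L_7(x) = -x^7/5040 + 7 x^6/720 - 7 x^5/40 + 35 x^4/24 - 35 x^3/6 + 21 x^2/2 - 7 x + 1.

L_7(x); series = -x^7/5040 + 7 x^6/720 - 7 x^5/40 + 35 x^4/24 - 35 x^3/6 + 21 x^2/2 - 7 x + 1


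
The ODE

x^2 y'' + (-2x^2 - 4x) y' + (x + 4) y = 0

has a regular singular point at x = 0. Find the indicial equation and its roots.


Divide by x^2 to reach normal form y'' + P_1(x) y' + P_2(x) y = 0 with P_1(x) = -2 - 4/x and P_2(x) = 1/x + 4/x^2.
x = 0 is a singular point because the y'-coefficient -2 - 4/x has a pole at x = 0 and the y-coefficient 1/x + 4/x^2 has a pole at x = 0.
It is a regular singular point because x P_1(x) = p(x) = -2x - 4 and x^2 P_2(x) = q(x) = x + 4 are polynomials, hence analytic at x = 0.
p(0) = -4,  q(0) = 4.
Indicial equation: r(r-1) + p(0) r + q(0) = 0, i.e. r^2 + (p(0) - 1) r + q(0) = 0, i.e. r^2 - 5 r + 4 = 0.
Discriminant: (-5)^2 - 4(4) = 9, so r = (5 ± 3)/2.
Solving: r_1 = 4, r_2 = 1.

indicial: r^2 - 5 r + 4 = 0; roots r_1 = 4, r_2 = 1


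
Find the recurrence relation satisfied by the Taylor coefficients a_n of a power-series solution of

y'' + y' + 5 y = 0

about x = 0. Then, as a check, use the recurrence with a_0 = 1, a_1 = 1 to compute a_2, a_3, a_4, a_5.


Substitute y = sum_n a_n x^n.
y''(x) has coefficient (n+2)(n+1) a_{n+2} at x^n;
y'(x) has coefficient (n+1) a_{n+1} at x^n;
5 y(x) has coefficient 5 a_n at x^n.
Matching x^n: (n+2)(n+1) a_{n+2} + (n+1) a_{n+1} + 5 a_n = 0.
Thus a_{n+2} = [-(n+1) a_{n+1} - 5 a_n] / ((n+1)(n+2)).

Check with a_0 = 1, a_1 = 1 (apply the recurrence for n = 0, 1, 2, 3): a_0 = 1, a_1 = 1, a_2 = -3, a_3 = 1/6, a_4 = 29/24, a_5 = -17/60.

a_(n+2) = [-(n+1) a_(n+1) - 5 a_n] / ((n+1)(n+2)); check: a_0 = 1, a_1 = 1, a_2 = -3, a_3 = 1/6, a_4 = 29/24, a_5 = -17/60


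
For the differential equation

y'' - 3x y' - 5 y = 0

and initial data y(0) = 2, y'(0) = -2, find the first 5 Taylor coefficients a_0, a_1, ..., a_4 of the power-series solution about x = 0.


Ansatz: y(x) = sum_{n>=0} a_n x^n, so y'(x) = sum_{n>=1} n a_n x^(n-1) and y''(x) = sum_{n>=2} n(n-1) a_n x^(n-2).
Substitute into P(x) y'' + Q(x) y' + R(x) y = 0 with P(x) = 1, Q(x) = -3x, R(x) = -5, and match powers of x.
Initial conditions: a_0 = 2, a_1 = -2.
Setting the coefficient of each power of x to zero and solving order by order (substituting the coefficients already found):
  x^0: 2 a_2 - 5 a_0 = 0  ->  2 a_2 = 5 a_0 = 10  ->  a_2 = 5
  x^1: 6 a_3 - 8 a_1 = 0  ->  6 a_3 = 8 a_1 = -16  ->  a_3 = -8/3
  x^2: 12 a_4 - 11 a_2 = 0  ->  12 a_4 = 11 a_2 = 55  ->  a_4 = 55/12
Truncated series: y(x) = 2 - 2 x + 5 x^2 - (8/3) x^3 + (55/12) x^4 + O(x^5).

a_0 = 2; a_1 = -2; a_2 = 5; a_3 = -8/3; a_4 = 55/12
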